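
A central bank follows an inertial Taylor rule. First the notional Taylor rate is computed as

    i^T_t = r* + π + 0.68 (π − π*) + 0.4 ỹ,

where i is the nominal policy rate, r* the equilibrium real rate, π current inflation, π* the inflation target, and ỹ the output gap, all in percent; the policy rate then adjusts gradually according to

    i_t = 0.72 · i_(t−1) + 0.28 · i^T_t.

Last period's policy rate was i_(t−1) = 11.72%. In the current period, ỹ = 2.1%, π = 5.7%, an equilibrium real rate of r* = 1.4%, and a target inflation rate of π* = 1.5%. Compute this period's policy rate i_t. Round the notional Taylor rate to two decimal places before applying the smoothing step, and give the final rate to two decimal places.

11.46%

i^T_t = 1.4 + 5.7 + 0.68 × (5.7 − 1.5) + 0.4 × 2.1
   = 1.4 + 5.7 + 2.856 + 0.84 = 10.80
i_t = 0.72 × 11.72 + 0.28 × 10.80 = 8.4384 + 3.024 = 11.46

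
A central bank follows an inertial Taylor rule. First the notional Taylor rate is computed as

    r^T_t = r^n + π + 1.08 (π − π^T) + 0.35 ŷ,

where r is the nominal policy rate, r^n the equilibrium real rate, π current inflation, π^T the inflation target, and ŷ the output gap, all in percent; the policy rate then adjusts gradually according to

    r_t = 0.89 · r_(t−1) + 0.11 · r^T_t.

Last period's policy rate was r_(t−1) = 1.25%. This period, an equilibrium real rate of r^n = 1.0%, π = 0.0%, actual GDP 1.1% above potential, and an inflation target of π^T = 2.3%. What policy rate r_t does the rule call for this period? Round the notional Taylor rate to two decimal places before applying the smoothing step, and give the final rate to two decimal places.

0.99%

Output 1.1% above potential → ŷ = 1.1.
r^T_t = 1.0 + 0.0 + 1.08 × (0.0 − 2.3) + 0.35 × 1.1
   = 1.0 + 0 − 2.484 + 0.385 = -1.10
r_t = 0.89 × 1.25 + 0.11 × (-1.10) = 1.1125 − 0.121 = 0.99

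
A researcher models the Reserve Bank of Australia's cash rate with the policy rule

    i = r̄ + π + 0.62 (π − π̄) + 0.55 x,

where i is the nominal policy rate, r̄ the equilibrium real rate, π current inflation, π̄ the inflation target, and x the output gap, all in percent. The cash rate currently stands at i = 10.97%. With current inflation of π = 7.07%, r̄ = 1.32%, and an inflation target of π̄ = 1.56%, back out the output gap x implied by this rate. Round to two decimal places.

-1.52%

0.55 x = 10.97 − 1.32 − 7.07 − 0.62 × (7.07 − 1.56) = -0.8362
x = -0.8362 / 0.55 = -1.52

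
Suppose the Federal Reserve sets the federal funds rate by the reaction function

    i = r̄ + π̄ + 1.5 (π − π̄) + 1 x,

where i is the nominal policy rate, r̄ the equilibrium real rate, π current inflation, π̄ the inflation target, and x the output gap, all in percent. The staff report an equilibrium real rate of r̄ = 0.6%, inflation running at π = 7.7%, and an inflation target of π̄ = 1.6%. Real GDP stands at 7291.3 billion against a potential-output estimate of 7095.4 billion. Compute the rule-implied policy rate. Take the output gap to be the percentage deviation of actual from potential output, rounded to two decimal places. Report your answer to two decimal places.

14.11%

Output gap = 100 × (7291.3 − 7095.4) / 7095.4 = 2.76%.
i = 0.60 + 1.60 + 1.5 × (7.70 − 1.60) + 1 × 2.76
   = 0.60 + 1.6 + 9.15 + 2.76 = 14.11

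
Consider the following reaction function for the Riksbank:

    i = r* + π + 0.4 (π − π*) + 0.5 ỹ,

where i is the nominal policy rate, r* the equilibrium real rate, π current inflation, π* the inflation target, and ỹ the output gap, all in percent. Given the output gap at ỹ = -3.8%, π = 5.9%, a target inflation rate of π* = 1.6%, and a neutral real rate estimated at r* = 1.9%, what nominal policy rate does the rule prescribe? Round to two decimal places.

i = 1.9 + 5.9 + 0.4 × (5.9 − 1.6) + 0.5 × (-3.8)
   = 1.9 + 5.9 + 1.72 − 1.9 = 7.62

7.62%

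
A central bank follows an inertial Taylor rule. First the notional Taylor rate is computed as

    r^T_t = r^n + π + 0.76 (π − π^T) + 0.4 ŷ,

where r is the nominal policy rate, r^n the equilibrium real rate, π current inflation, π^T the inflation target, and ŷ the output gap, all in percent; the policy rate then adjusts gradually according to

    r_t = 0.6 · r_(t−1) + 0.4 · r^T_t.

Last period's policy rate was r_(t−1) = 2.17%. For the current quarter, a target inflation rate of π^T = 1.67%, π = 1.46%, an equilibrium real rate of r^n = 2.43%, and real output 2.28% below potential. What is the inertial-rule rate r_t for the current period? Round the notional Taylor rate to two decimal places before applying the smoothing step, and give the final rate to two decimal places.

Output 2.28% below potential → ŷ = -2.28.
r^T_t = 2.43 + 1.46 + 0.76 × (1.46 − 1.67) + 0.4 × (-2.28)
   = 2.43 + 1.46 − 0.1596 − 0.912 = 2.82
r_t = 0.6 × 2.17 + 0.4 × 2.82 = 1.302 + 1.128 = 2.43

2.43%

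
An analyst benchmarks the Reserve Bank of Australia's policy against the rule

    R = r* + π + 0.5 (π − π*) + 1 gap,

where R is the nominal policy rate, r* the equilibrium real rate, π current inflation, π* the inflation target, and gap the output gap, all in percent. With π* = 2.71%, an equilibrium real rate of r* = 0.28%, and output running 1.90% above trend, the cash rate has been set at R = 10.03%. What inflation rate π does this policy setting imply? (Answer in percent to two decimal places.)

6.14%

Output 1.90% above potential → gap = 1.90.
Collecting π: R = r* + (1 + 0.5) π − 0.5 π* + 1 gap
1.5 π = 10.03 − 0.28 + 0.5 × 2.71 − 1 × 1.90 = 9.205
π = 9.205 / 1.5 = 6.14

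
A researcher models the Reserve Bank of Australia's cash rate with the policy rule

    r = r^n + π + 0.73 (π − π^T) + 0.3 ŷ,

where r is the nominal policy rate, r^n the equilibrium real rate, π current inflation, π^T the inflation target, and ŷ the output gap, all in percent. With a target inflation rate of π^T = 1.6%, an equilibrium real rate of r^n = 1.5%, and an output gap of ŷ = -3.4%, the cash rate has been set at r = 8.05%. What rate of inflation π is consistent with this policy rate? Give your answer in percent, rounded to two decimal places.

Collecting π: r = r^n + (1 + 0.73) π − 0.73 π^T + 0.3 ŷ
1.73 π = 8.05 − 1.5 + 0.73 × 1.6 − 0.3 × (-3.4) = 8.738
π = 8.738 / 1.73 = 5.05

5.05%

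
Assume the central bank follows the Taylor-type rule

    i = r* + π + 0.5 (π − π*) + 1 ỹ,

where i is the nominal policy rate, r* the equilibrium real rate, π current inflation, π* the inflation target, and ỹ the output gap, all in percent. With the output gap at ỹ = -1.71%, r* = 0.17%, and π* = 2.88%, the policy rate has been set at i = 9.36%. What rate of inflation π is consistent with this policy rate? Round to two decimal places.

8.23%

Collecting π: i = r* + (1 + 0.5) π − 0.5 π* + 1 ỹ
1.5 π = 9.36 − 0.17 + 0.5 × 2.88 − 1 × (-1.71) = 12.34
π = 12.34 / 1.5 = 8.23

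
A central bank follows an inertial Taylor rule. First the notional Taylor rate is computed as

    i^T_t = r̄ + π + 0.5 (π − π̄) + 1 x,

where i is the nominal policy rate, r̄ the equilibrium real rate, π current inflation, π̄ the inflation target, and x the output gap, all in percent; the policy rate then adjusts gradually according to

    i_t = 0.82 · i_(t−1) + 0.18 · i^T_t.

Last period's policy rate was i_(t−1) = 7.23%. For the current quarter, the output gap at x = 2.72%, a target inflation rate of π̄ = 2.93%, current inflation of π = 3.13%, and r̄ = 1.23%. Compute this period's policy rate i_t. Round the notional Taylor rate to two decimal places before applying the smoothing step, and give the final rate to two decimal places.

i^T_t = 1.23 + 3.13 + 0.5 × (3.13 − 2.93) + 1 × 2.72
   = 1.23 + 3.13 + 0.1 + 2.72 = 7.18
i_t = 0.82 × 7.23 + 0.18 × 7.18 = 5.9286 + 1.2924 = 7.22

7.22%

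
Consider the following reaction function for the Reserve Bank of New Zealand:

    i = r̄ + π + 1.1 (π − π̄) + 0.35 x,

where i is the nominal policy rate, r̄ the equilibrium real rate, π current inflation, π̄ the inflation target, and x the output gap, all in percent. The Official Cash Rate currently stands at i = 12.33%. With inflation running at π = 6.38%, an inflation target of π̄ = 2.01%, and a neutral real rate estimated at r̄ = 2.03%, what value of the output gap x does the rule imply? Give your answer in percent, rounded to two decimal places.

0.35 x = 12.33 − 2.03 − 6.38 − 1.1 × (6.38 − 2.01) = -0.887
x = -0.887 / 0.35 = -2.53

-2.53%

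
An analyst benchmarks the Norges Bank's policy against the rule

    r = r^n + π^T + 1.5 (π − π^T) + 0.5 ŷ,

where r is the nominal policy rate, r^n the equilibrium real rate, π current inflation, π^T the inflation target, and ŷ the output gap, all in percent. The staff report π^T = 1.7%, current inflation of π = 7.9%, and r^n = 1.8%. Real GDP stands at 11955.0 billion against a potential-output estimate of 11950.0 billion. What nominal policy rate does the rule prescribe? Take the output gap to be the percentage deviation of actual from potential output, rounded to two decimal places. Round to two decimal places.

12.82%

Output gap = 100 × (11955.0 − 11950.0) / 11950.0 = 0.04%.
r = 1.80 + 1.70 + 1.5 × (7.90 − 1.70) + 0.5 × 0.04
   = 1.80 + 1.7 + 9.3 + 0.02 = 12.82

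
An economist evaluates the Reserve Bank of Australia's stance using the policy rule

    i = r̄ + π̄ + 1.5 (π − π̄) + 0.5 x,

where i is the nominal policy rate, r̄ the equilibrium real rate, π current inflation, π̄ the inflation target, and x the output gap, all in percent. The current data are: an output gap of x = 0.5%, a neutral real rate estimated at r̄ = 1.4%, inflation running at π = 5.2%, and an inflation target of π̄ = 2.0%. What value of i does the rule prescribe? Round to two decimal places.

8.45%

i = 1.4 + 2.0 + 1.5 × (5.2 − 2.0) + 0.5 × 0.5
   = 1.4 + 2 + 4.8 + 0.25 = 8.45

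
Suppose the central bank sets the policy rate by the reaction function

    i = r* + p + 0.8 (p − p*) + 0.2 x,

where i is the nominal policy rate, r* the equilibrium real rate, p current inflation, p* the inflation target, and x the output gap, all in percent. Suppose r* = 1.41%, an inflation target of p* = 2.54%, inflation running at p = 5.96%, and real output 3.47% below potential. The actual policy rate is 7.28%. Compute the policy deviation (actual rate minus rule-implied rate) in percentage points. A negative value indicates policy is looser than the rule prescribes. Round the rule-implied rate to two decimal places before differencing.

Output 3.47% below potential → x = -3.47.
i = 1.41 + 5.96 + 0.8 × (5.96 − 2.54) + 0.2 × (-3.47)
   = 1.41 + 5.96 + 2.736 − 0.694 = 9.41
Deviation = 7.28 − 9.41 = -2.13 pp.

-2.13 pp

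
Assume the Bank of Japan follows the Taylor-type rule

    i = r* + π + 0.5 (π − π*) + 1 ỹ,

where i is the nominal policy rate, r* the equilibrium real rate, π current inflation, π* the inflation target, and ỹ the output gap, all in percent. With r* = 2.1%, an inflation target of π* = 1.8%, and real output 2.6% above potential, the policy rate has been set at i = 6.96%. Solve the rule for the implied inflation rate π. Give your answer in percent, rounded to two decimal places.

2.11%

Output 2.6% above potential → ỹ = 2.6.
Collecting π: i = r* + (1 + 0.5) π − 0.5 π* + 1 ỹ
1.5 π = 6.96 − 2.1 + 0.5 × 1.8 − 1 × 2.6 = 3.16
π = 3.16 / 1.5 = 2.11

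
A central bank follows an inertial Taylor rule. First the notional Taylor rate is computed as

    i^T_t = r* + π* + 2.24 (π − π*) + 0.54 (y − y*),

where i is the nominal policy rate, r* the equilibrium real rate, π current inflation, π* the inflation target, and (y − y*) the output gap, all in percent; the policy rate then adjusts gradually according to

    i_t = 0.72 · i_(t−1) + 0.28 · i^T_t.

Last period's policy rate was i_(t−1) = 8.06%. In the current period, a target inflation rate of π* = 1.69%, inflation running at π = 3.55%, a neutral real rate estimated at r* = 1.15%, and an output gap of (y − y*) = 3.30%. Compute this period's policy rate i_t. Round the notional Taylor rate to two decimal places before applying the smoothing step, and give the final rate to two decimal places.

8.26%

i^T_t = 1.15 + 1.69 + 2.24 × (3.55 − 1.69) + 0.54 × 3.30
   = 1.15 + 1.69 + 4.1664 + 1.782 = 8.79
i_t = 0.72 × 8.06 + 0.28 × 8.79 = 5.8032 + 2.4612 = 8.26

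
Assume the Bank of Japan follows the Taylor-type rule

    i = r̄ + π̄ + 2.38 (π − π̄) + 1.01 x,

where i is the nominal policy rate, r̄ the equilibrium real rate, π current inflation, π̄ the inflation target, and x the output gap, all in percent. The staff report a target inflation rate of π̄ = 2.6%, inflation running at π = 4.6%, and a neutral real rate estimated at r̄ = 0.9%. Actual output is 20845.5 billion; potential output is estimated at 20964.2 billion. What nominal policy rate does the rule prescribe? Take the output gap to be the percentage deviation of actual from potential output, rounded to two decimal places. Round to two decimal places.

7.68%

Output gap = 100 × (20845.5 − 20964.2) / 20964.2 = -0.57%.
i = 0.90 + 2.60 + 2.38 × (4.60 − 2.60) + 1.01 × (-0.57)
   = 0.90 + 2.6 + 4.76 − 0.5757 = 7.68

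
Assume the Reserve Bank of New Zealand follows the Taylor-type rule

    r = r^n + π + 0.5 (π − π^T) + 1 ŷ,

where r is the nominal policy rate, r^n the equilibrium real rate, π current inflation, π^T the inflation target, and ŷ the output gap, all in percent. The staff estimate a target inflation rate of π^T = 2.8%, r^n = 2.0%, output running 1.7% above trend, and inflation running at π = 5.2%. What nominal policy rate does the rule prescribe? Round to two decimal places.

10.10%

Output 1.7% above potential → ŷ = 1.7.
r = 2.0 + 5.2 + 0.5 × (5.2 − 2.8) + 1 × 1.7
   = 2.0 + 5.2 + 1.2 + 1.7 = 10.10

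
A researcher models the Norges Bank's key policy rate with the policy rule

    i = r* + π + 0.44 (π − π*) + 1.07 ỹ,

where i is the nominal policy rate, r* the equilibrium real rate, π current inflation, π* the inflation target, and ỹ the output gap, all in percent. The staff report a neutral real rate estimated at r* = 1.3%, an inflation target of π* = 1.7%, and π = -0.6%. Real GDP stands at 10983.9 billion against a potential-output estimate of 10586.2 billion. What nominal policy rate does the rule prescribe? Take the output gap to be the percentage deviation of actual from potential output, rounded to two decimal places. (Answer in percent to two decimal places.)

Output gap = 100 × (10983.9 − 10586.2) / 10586.2 = 3.76%.
i = 1.30 + (-0.60) + 0.44 × (-0.60 − 1.70) + 1.07 × 3.76
   = 1.30 − 0.6 − 1.012 + 4.0232 = 3.71

3.71%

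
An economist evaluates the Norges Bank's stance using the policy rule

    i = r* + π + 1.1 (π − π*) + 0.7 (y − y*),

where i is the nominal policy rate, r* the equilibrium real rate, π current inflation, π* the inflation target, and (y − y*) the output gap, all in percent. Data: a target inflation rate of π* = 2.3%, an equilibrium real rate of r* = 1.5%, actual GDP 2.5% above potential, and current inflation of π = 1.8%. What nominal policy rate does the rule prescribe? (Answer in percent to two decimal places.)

Output 2.5% above potential → (y − y*) = 2.5.
i = 1.5 + 1.8 + 1.1 × (1.8 − 2.3) + 0.7 × 2.5
   = 1.5 + 1.8 − 0.55 + 1.75 = 4.50

4.50%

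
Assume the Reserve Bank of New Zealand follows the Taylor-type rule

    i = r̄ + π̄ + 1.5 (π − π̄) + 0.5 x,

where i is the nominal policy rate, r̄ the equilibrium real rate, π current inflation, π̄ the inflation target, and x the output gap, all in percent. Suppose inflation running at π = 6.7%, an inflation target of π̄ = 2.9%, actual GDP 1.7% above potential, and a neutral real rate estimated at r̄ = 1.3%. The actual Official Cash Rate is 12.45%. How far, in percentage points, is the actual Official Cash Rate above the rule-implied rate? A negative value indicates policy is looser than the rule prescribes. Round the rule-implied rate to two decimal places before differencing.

1.70 pp

Output 1.7% above potential → x = 1.7.
i = 1.3 + 2.9 + 1.5 × (6.7 − 2.9) + 0.5 × 1.7
   = 1.3 + 2.9 + 5.7 + 0.85 = 10.75
Deviation = 12.45 − 10.75 = 1.70 pp.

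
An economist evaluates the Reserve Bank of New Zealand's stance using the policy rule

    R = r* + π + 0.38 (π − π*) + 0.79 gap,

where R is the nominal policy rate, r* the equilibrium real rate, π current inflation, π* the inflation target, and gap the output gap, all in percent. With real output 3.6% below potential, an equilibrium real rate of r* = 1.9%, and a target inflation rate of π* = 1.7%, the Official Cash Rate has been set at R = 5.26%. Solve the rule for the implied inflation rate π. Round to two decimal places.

Output 3.6% below potential → gap = -3.6.
Collecting π: R = r* + (1 + 0.38) π − 0.38 π* + 0.79 gap
1.38 π = 5.26 − 1.9 + 0.38 × 1.7 − 0.79 × (-3.6) = 6.85
π = 6.85 / 1.38 = 4.96

4.96%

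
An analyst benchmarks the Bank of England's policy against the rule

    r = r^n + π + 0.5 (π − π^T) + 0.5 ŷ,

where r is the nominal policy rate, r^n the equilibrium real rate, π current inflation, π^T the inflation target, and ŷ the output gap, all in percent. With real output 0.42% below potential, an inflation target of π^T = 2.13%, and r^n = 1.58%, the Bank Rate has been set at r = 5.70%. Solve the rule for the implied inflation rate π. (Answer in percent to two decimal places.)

3.60%

Output 0.42% below potential → ŷ = -0.42.
Collecting π: r = r^n + (1 + 0.5) π − 0.5 π^T + 0.5 ŷ
1.5 π = 5.70 − 1.58 + 0.5 × 2.13 − 0.5 × (-0.42) = 5.395
π = 5.395 / 1.5 = 3.60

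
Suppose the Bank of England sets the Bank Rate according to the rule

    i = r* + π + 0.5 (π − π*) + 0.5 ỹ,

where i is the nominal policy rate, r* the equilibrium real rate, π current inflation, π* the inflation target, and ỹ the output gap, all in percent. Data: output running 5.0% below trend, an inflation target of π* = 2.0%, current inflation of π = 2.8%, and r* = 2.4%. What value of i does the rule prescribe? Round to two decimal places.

Output 5.0% below potential → ỹ = -5.0.
i = 2.4 + 2.8 + 0.5 × (2.8 − 2.0) + 0.5 × (-5.0)
   = 2.4 + 2.8 + 0.4 − 2.5 = 3.10

3.10%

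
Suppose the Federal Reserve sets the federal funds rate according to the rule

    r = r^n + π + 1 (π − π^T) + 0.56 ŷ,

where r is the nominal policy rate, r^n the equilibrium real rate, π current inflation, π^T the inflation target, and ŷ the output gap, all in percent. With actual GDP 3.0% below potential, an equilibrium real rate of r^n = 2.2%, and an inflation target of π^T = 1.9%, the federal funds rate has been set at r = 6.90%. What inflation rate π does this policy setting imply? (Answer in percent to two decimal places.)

4.14%

Output 3.0% below potential → ŷ = -3.0.
Collecting π: r = r^n + (1 + 1) π − 1 π^T + 0.56 ŷ
2 π = 6.90 − 2.2 + 1 × 1.9 − 0.56 × (-3.0) = 8.28
π = 8.28 / 2 = 4.14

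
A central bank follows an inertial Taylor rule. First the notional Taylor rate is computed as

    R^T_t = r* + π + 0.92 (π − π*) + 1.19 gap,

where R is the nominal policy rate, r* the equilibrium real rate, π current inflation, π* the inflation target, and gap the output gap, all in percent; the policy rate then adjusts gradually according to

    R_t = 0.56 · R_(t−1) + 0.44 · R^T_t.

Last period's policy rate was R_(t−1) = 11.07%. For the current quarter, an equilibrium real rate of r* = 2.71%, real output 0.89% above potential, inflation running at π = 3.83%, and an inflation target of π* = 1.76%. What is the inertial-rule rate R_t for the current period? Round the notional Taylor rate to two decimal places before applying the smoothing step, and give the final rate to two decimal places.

10.38%

Output 0.89% above potential → gap = 0.89.
R^T_t = 2.71 + 3.83 + 0.92 × (3.83 − 1.76) + 1.19 × 0.89
   = 2.71 + 3.83 + 1.9044 + 1.0591 = 9.50
R_t = 0.56 × 11.07 + 0.44 × 9.50 = 6.1992 + 4.18 = 10.38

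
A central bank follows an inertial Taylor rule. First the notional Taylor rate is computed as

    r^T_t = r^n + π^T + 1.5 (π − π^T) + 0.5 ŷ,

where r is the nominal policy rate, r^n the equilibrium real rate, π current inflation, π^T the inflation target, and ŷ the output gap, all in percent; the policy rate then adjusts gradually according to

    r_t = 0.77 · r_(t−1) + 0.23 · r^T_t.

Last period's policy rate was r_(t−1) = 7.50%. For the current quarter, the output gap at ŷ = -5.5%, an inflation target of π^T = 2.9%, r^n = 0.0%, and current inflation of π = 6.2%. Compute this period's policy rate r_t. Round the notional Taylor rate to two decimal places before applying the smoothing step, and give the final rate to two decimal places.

r^T_t = 0.0 + 2.9 + 1.5 × (6.2 − 2.9) + 0.5 × (-5.5)
   = 0.0 + 2.9 + 4.95 − 2.75 = 5.10
r_t = 0.77 × 7.50 + 0.23 × 5.10 = 5.775 + 1.173 = 6.95

6.95%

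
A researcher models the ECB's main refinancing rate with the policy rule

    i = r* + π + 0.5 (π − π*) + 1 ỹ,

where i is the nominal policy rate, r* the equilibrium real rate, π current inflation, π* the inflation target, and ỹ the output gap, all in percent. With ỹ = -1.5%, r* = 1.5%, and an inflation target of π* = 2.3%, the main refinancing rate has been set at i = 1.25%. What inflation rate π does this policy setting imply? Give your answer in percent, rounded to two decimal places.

Collecting π: i = r* + (1 + 0.5) π − 0.5 π* + 1 ỹ
1.5 π = 1.25 − 1.5 + 0.5 × 2.3 − 1 × (-1.5) = 2.4
π = 2.4 / 1.5 = 1.60

1.60%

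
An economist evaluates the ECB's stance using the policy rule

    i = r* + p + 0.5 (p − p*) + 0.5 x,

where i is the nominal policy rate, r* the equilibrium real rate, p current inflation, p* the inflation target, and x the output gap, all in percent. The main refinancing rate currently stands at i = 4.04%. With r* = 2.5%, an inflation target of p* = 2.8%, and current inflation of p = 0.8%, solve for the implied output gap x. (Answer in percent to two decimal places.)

0.5 x = 4.04 − 2.5 − 0.8 − 0.5 × (0.8 − 2.8) = 1.74
x = 1.74 / 0.5 = 3.48

3.48%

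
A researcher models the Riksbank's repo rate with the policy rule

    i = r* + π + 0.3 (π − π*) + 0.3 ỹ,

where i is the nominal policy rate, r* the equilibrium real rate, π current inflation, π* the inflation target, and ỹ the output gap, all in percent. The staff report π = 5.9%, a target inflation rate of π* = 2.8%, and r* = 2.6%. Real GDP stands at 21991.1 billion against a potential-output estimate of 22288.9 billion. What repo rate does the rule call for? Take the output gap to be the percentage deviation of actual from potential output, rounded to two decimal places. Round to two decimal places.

Output gap = 100 × (21991.1 − 22288.9) / 22288.9 = -1.34%.
i = 2.60 + 5.90 + 0.3 × (5.90 − 2.80) + 0.3 × (-1.34)
   = 2.60 + 5.9 + 0.93 − 0.402 = 9.03

9.03%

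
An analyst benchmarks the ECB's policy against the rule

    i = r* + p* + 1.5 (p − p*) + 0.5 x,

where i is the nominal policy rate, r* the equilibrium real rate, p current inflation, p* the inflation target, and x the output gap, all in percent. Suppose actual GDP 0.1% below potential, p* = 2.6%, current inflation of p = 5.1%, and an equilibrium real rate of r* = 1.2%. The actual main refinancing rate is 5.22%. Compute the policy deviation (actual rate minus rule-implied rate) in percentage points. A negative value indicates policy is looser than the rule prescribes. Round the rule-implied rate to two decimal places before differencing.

Output 0.1% below potential → x = -0.1.
i = 1.2 + 2.6 + 1.5 × (5.1 − 2.6) + 0.5 × (-0.1)
   = 1.2 + 2.6 + 3.75 − 0.05 = 7.50
Deviation = 5.22 − 7.50 = -2.28 pp.

-2.28 pp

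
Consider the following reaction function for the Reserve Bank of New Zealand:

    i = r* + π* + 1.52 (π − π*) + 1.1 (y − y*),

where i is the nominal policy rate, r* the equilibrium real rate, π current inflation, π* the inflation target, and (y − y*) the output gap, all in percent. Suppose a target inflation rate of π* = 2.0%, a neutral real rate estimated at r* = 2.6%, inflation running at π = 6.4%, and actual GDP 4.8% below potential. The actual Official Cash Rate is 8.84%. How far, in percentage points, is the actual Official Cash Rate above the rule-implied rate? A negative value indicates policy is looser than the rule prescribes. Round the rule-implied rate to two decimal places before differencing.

2.83 pp

Output 4.8% below potential → (y − y*) = -4.8.
i = 2.6 + 2.0 + 1.52 × (6.4 − 2.0) + 1.1 × (-4.8)
   = 2.6 + 2 + 6.688 − 5.28 = 6.01
Deviation = 8.84 − 6.01 = 2.83 pp.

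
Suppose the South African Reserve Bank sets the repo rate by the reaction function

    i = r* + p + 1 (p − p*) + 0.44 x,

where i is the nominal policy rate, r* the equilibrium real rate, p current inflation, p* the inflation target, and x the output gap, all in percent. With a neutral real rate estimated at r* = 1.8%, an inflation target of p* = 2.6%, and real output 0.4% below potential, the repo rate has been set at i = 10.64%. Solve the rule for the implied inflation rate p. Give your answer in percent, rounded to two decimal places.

Output 0.4% below potential → x = -0.4.
Collecting p: i = r* + (1 + 1) p − 1 p* + 0.44 x
2 p = 10.64 − 1.8 + 1 × 2.6 − 0.44 × (-0.4) = 11.616
p = 11.616 / 2 = 5.81

5.81%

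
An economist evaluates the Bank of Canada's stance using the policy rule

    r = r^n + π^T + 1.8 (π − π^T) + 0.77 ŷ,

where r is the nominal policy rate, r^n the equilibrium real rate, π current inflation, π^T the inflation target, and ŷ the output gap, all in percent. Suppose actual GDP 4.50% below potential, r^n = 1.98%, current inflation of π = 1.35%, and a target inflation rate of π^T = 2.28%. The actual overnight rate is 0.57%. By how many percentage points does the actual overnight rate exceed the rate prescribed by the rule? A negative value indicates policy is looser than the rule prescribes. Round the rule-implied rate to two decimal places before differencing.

Output 4.50% below potential → ŷ = -4.50.
r = 1.98 + 2.28 + 1.8 × (1.35 − 2.28) + 0.77 × (-4.50)
   = 1.98 + 2.28 − 1.674 − 3.465 = -0.88
Deviation = 0.57 − (-0.88) = 1.45 pp.

1.45 pp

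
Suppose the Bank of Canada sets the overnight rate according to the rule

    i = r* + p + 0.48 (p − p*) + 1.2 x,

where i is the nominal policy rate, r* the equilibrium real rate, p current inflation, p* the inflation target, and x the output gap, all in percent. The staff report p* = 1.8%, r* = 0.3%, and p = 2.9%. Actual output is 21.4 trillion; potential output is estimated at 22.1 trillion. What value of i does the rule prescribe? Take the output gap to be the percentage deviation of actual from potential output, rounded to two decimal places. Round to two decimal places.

-0.08%

Output gap = 100 × (21.4 − 22.1) / 22.1 = -3.17%.
i = 0.30 + 2.90 + 0.48 × (2.90 − 1.80) + 1.2 × (-3.17)
   = 0.30 + 2.9 + 0.528 − 3.804 = -0.08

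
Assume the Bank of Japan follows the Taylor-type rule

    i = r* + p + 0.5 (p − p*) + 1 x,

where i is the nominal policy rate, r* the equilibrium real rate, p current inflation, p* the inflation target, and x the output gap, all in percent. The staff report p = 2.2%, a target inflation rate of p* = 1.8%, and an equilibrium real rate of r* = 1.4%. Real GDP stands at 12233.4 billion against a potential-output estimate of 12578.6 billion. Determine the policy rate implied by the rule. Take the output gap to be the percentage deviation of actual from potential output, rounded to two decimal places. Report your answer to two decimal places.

1.06%

Output gap = 100 × (12233.4 − 12578.6) / 12578.6 = -2.74%.
i = 1.40 + 2.20 + 0.5 × (2.20 − 1.80) + 1 × (-2.74)
   = 1.40 + 2.2 + 0.2 − 2.74 = 1.06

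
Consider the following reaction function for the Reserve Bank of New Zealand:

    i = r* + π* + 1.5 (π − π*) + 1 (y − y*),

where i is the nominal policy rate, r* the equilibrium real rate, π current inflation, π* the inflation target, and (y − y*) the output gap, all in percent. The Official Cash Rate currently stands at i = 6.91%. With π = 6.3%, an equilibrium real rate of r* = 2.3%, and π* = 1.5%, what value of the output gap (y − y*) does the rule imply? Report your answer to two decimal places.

1 (y − y*) = 6.91 − 2.3 − 1.5 − 1.5 × (6.3 − 1.5) = -4.09
(y − y*) = -4.09 / 1 = -4.09

-4.09%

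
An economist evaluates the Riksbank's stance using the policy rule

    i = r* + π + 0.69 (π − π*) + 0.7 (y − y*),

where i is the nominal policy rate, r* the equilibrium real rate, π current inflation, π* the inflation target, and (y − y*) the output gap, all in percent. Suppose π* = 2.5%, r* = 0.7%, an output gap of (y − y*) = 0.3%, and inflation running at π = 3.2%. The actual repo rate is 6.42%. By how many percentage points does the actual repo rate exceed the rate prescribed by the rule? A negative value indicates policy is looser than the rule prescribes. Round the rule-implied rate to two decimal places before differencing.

i = 0.7 + 3.2 + 0.69 × (3.2 − 2.5) + 0.7 × 0.3
   = 0.7 + 3.2 + 0.483 + 0.21 = 4.59
Deviation = 6.42 − 4.59 = 1.83 pp.

1.83 pp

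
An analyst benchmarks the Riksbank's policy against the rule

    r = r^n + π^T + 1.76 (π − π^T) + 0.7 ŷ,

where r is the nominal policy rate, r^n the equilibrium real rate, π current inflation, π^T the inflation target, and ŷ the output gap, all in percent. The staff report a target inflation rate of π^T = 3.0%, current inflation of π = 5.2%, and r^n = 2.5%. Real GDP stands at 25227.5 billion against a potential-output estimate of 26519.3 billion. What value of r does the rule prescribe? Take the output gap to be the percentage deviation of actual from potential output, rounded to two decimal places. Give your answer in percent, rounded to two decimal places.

5.96%

Output gap = 100 × (25227.5 − 26519.3) / 26519.3 = -4.87%.
r = 2.50 + 3.00 + 1.76 × (5.20 − 3.00) + 0.7 × (-4.87)
   = 2.50 + 3 + 3.872 − 3.409 = 5.96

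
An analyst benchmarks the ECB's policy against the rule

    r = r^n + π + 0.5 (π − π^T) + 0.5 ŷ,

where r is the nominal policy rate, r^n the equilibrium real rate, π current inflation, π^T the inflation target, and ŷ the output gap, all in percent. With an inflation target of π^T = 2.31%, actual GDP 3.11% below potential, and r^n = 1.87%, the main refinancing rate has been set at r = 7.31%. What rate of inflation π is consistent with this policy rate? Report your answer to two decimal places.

5.43%

Output 3.11% below potential → ŷ = -3.11.
Collecting π: r = r^n + (1 + 0.5) π − 0.5 π^T + 0.5 ŷ
1.5 π = 7.31 − 1.87 + 0.5 × 2.31 − 0.5 × (-3.11) = 8.15
π = 8.15 / 1.5 = 5.43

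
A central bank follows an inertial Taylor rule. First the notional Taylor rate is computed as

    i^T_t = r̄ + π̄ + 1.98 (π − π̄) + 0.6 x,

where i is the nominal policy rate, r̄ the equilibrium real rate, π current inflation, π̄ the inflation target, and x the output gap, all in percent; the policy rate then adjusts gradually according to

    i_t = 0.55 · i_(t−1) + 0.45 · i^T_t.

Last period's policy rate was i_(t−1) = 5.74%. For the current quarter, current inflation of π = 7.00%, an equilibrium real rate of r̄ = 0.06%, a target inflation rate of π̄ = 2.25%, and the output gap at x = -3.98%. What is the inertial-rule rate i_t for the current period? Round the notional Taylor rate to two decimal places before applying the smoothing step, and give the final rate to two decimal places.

7.36%

i^T_t = 0.06 + 2.25 + 1.98 × (7.00 − 2.25) + 0.6 × (-3.98)
   = 0.06 + 2.25 + 9.405 − 2.388 = 9.33
i_t = 0.55 × 5.74 + 0.45 × 9.33 = 3.157 + 4.1985 = 7.36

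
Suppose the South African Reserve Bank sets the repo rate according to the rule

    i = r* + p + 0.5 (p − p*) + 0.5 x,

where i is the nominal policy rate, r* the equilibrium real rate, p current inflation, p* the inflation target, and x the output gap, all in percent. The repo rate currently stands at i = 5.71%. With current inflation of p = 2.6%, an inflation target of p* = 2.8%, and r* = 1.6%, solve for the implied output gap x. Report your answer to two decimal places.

3.22%

0.5 x = 5.71 − 1.6 − 2.6 − 0.5 × (2.6 − 2.8) = 1.61
x = 1.61 / 0.5 = 3.22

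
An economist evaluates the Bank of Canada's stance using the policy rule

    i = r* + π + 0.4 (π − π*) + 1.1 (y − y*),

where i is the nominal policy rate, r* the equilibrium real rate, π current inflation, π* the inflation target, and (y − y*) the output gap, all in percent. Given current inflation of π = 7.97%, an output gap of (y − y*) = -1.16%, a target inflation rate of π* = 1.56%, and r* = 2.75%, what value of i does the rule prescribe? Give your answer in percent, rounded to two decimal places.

i = 2.75 + 7.97 + 0.4 × (7.97 − 1.56) + 1.1 × (-1.16)
   = 2.75 + 7.97 + 2.564 − 1.276 = 12.01

12.01%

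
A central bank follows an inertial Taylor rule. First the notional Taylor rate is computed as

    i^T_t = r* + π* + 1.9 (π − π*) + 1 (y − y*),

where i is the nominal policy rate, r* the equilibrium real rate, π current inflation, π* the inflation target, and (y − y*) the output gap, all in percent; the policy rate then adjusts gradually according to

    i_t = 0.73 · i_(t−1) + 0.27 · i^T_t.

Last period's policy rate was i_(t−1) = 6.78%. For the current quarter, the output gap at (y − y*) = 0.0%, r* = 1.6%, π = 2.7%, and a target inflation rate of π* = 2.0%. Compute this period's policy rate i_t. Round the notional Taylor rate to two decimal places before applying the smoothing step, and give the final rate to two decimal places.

6.28%

i^T_t = 1.6 + 2.0 + 1.9 × (2.7 − 2.0) + 1 × 0.0
   = 1.6 + 2 + 1.33 + 0 = 4.93
i_t = 0.73 × 6.78 + 0.27 × 4.93 = 4.9494 + 1.3311 = 6.28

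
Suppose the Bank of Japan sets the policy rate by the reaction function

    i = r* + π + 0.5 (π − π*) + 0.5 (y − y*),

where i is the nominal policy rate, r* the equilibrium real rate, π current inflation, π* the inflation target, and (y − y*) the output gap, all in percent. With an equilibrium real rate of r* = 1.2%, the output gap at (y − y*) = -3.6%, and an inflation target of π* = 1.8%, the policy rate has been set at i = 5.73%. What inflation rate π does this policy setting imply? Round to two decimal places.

Collecting π: i = r* + (1 + 0.5) π − 0.5 π* + 0.5 (y − y*)
1.5 π = 5.73 − 1.2 + 0.5 × 1.8 − 0.5 × (-3.6) = 7.23
π = 7.23 / 1.5 = 4.82

4.82%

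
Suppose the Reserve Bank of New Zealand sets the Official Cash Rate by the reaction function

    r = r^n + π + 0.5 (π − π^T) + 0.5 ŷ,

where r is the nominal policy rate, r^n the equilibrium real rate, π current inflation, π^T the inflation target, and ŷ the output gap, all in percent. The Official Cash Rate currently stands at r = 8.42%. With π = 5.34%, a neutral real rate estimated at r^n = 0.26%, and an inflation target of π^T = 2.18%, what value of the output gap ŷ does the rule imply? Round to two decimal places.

0.5 ŷ = 8.42 − 0.26 − 5.34 − 0.5 × (5.34 − 2.18) = 1.24
ŷ = 1.24 / 0.5 = 2.48

2.48%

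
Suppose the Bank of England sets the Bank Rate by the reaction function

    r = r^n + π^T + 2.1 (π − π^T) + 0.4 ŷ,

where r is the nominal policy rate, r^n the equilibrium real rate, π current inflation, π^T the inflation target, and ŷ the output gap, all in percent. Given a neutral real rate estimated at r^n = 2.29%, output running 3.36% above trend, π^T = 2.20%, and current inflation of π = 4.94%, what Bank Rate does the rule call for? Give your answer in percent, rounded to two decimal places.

11.59%

Output 3.36% above potential → ŷ = 3.36.
r = 2.29 + 2.20 + 2.1 × (4.94 − 2.20) + 0.4 × 3.36
   = 2.29 + 2.2 + 5.754 + 1.344 = 11.59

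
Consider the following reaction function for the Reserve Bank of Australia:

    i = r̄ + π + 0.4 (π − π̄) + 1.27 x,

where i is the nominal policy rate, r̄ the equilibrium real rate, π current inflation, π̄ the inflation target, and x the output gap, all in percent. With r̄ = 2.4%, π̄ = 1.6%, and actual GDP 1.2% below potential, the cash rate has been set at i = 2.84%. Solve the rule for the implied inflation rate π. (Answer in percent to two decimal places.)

Output 1.2% below potential → x = -1.2.
Collecting π: i = r̄ + (1 + 0.4) π − 0.4 π̄ + 1.27 x
1.4 π = 2.84 − 2.4 + 0.4 × 1.6 − 1.27 × (-1.2) = 2.604
π = 2.604 / 1.4 = 1.86

1.86%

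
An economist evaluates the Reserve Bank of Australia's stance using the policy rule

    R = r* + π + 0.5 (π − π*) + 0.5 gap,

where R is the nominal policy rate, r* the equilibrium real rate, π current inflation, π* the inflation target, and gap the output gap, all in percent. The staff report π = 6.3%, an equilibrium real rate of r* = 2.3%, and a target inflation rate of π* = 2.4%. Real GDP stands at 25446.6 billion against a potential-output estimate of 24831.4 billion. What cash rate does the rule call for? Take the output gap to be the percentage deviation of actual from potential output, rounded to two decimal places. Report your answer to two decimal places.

Output gap = 100 × (25446.6 − 24831.4) / 24831.4 = 2.48%.
R = 2.30 + 6.30 + 0.5 × (6.30 − 2.40) + 0.5 × 2.48
   = 2.30 + 6.3 + 1.95 + 1.24 = 11.79

11.79%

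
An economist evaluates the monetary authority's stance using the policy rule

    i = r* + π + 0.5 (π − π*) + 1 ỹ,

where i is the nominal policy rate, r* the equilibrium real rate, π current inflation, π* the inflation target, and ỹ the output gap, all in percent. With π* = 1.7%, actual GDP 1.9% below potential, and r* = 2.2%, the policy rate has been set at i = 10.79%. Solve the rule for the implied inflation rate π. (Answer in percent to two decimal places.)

Output 1.9% below potential → ỹ = -1.9.
Collecting π: i = r* + (1 + 0.5) π − 0.5 π* + 1 ỹ
1.5 π = 10.79 − 2.2 + 0.5 × 1.7 − 1 × (-1.9) = 11.34
π = 11.34 / 1.5 = 7.56

7.56%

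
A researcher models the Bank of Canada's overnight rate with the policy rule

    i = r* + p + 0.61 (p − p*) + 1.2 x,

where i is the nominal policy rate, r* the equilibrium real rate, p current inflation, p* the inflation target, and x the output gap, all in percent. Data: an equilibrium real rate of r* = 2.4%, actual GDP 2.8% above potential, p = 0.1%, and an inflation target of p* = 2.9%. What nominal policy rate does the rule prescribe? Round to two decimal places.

4.15%

Output 2.8% above potential → x = 2.8.
i = 2.4 + 0.1 + 0.61 × (0.1 − 2.9) + 1.2 × 2.8
   = 2.4 + 0.1 − 1.708 + 3.36 = 4.15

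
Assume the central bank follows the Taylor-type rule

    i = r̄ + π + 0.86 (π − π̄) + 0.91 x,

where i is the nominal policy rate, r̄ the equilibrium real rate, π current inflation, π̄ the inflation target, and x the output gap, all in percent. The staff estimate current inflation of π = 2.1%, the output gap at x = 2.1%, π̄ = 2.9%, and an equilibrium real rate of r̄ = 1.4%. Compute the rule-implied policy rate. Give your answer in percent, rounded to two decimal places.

4.72%

i = 1.4 + 2.1 + 0.86 × (2.1 − 2.9) + 0.91 × 2.1
   = 1.4 + 2.1 − 0.688 + 1.911 = 4.72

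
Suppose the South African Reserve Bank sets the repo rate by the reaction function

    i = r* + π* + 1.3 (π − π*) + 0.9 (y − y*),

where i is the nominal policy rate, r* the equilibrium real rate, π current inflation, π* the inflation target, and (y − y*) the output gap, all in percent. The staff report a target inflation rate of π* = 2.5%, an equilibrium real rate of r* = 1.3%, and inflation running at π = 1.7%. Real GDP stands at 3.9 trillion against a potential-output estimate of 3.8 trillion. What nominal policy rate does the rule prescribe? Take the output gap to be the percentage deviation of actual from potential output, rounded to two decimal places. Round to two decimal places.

Output gap = 100 × (3.9 − 3.8) / 3.8 = 2.63%.
i = 1.30 + 2.50 + 1.3 × (1.70 − 2.50) + 0.9 × 2.63
   = 1.30 + 2.5 − 1.04 + 2.367 = 5.13

5.13%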